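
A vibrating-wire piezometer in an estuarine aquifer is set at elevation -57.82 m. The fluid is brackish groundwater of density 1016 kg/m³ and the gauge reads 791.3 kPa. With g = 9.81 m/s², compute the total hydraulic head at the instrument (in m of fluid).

h ≈ 21.57 m

ψ = P/(ρg) = 791.3×1000 / (1016 × 9.81) = 79.39 m.
h = z + ψ = -57.82 + 79.39 = 21.57 m.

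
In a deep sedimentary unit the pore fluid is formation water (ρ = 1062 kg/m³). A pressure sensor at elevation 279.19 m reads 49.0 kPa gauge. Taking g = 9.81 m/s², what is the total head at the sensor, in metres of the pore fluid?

ψ = P/(ρg) = 49.0×1000 / (1062 × 9.81) = 4.70 m.
h = z + ψ = 279.19 + 4.70 = 283.89 m.

h ≈ 283.89 m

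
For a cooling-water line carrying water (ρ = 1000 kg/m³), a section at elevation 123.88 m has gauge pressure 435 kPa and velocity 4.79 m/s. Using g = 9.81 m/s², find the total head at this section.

Pressure head ψ = P/(ρg) = 435×1000 / (1000 × 9.81) = 44.34 m.
Velocity head = v²/(2g) = 4.79² / (2 × 9.81) = 1.169 m.
h = z + ψ + v²/(2g) = 123.88 + 44.34 + 1.169 = 169.39 m.

h ≈ 169.39 m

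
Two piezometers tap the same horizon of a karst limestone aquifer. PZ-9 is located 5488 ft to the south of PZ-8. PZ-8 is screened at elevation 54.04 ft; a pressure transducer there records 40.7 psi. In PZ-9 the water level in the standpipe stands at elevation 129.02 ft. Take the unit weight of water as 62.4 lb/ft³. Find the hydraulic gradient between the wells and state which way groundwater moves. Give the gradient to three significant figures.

Pressure head at PZ-8: ψ = 144·P/γ = 144 × 40.7 / 62.4 = 93.92 ft.
Total head at PZ-8: h = z + ψ = 54.04 + 93.92 = 147.96 ft.
Total head at PZ-9: h = 129.02 ft (water level in the piezometer is the total head).
Head difference: h(PZ-8) − h(PZ-9) = 147.96 − 129.02 = 18.94 ft.
Hydraulic gradient: i = |Δh| / L = 18.94 / 5488 = 0.00345.
Flow is from higher to lower head: from PZ-8 toward PZ-9, i.e. toward the south.

i ≈ 0.00345; groundwater flows toward the south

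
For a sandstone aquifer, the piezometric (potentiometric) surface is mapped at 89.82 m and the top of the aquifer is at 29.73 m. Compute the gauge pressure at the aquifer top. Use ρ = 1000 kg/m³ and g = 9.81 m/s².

P ≈ 589 kPa

Pressure head at the aquifer top: ψ = h − z = 89.82 − 29.73 = 60.09 m.
P = ρgψ = 1000 × 9.81 × 60.09 = 589483 Pa ≈ 589 kPa.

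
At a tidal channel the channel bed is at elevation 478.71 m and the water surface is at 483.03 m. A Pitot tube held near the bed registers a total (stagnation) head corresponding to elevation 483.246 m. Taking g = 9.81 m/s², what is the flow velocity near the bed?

Near the bed, under hydrostatic conditions, the piezometric head (z + ψ) equals the free-surface elevation, 483.03 m.
Velocity head = total − piezometric = 483.246 − 483.03 = 0.216 m.
v = √(2g·h_v) = √(2 × 9.81 × 0.216) = 2.06 m/s.

v ≈ 2.06 m/s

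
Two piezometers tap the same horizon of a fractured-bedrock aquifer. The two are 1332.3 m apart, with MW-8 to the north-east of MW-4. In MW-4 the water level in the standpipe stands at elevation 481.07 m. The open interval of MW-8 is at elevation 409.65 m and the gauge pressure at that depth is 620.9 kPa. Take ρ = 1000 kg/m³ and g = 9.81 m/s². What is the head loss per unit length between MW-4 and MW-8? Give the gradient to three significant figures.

i ≈ 0.00610 m/m

Total head at MW-4: h = 481.07 m (water level in the piezometer is the total head).
Pressure head at MW-8: ψ = P/(ρg) = 620.9×1000 / (1000 × 9.81) = 63.29 m.
Total head at MW-8: h = z + ψ = 409.65 + 63.29 = 472.94 m.
Head difference: h(MW-4) − h(MW-8) = 481.07 − 472.94 = 8.13 m.
Hydraulic gradient: i = |Δh| / L = 8.13 / 1332.3 = 0.00610.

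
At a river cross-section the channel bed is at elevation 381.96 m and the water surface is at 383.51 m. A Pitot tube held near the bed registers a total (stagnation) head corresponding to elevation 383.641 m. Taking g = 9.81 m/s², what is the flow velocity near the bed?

v ≈ 1.60 m/s

Near the bed, under hydrostatic conditions, the piezometric head (z + ψ) equals the free-surface elevation, 383.51 m.
Velocity head = total − piezometric = 383.641 − 383.51 = 0.131 m.
v = √(2g·h_v) = √(2 × 9.81 × 0.131) = 1.60 m/s.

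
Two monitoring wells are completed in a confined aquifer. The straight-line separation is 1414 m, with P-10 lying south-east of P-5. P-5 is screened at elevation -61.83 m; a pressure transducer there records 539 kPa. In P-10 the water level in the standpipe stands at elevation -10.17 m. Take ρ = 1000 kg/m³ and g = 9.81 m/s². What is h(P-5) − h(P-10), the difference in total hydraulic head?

Pressure head at P-5: ψ = P/(ρg) = 539×1000 / (1000 × 9.81) = 54.94 m.
Total head at P-5: h = z + ψ = -61.83 + 54.94 = -6.89 m.
Total head at P-10: h = -10.17 m (water level in the piezometer is the total head).
Head difference: h(P-5) − h(P-10) = -6.89 − (-10.17) = 3.28 m.

Δh ≈ 3.28 m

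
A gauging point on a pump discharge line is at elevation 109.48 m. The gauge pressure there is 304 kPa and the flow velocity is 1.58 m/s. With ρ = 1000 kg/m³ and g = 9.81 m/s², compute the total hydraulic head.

h ≈ 140.60 m

Pressure head ψ = P/(ρg) = 304×1000 / (1000 × 9.81) = 30.99 m.
Velocity head = v²/(2g) = 1.58² / (2 × 9.81) = 0.127 m.
h = z + ψ + v²/(2g) = 109.48 + 30.99 + 0.127 = 140.60 m.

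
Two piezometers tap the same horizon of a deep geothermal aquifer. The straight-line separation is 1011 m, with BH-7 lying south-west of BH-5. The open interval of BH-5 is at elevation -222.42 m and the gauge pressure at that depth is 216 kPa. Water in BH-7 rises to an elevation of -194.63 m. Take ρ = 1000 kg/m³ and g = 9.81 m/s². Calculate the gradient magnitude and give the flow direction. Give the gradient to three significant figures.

Pressure head at BH-5: ψ = P/(ρg) = 216×1000 / (1000 × 9.81) = 22.02 m.
Total head at BH-5: h = z + ψ = -222.42 + 22.02 = -200.40 m.
Total head at BH-7: h = -194.63 m (water level in the piezometer is the total head).
Head difference: h(BH-5) − h(BH-7) = -200.40 − (-194.63) = -5.77 m.
Hydraulic gradient: i = |Δh| / L = 5.77 / 1011 = 0.00571.
Flow is from higher to lower head: from BH-7 toward BH-5, i.e. toward the north-east.

i ≈ 0.00571; groundwater flows toward the north-east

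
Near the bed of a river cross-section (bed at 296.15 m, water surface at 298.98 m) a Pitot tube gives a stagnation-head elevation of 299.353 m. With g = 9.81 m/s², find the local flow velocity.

v ≈ 2.71 m/s

Near the bed, under hydrostatic conditions, the piezometric head (z + ψ) equals the free-surface elevation, 298.98 m.
Velocity head = total − piezometric = 299.353 − 298.98 = 0.373 m.
v = √(2g·h_v) = √(2 × 9.81 × 0.373) = 2.71 m/s.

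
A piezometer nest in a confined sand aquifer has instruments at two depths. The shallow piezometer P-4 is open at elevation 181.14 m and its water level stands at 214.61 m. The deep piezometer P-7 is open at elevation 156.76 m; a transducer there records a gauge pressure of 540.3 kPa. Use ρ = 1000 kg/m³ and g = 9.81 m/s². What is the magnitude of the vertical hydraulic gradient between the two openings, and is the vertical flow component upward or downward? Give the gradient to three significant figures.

Total head at P-4: h = 214.61 m (water level in the standpipe).
Pressure head at P-7: ψ = P/(ρg) = 540.3×1000 / (1000 × 9.81) = 55.08 m.
Total head at P-7: h = z + ψ = 156.76 + 55.08 = 211.84 m.
Δh = h(P-4) − h(P-7) = 214.61 − 211.84 = 2.77 m.
Vertical separation Δz = 181.14 − 156.76 = 24.38 m.
|i_v| = |Δh| / Δz = 2.77 / 24.38 = 0.114.
Head is higher in the shallow piezometer, so vertical flow is downward (recharge condition).

|i_v| ≈ 0.114; vertical flow is downward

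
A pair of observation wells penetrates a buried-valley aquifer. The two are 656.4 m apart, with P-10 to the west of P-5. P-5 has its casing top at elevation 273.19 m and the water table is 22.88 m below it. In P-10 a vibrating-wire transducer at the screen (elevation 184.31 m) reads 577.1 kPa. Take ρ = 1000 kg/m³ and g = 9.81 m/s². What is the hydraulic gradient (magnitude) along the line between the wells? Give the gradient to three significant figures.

i ≈ 0.0109

Total head at P-5: h = 273.19 − 22.88 = 250.31 m.
Pressure head at P-10: ψ = P/(ρg) = 577.1×1000 / (1000 × 9.81) = 58.83 m.
Total head at P-10: h = z + ψ = 184.31 + 58.83 = 243.14 m.
Head difference: h(P-5) − h(P-10) = 250.31 − 243.14 = 7.17 m.
Hydraulic gradient: i = |Δh| / L = 7.17 / 656.4 = 0.0109.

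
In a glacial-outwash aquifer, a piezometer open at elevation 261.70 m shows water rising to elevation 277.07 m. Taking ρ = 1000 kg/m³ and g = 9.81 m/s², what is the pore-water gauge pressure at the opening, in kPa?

P ≈ 151 kPa

Pressure head ψ = h − z = 277.07 − 261.70 = 15.37 m.
P = ρgψ = 1000 × 9.81 × 15.37 = 150780 Pa ≈ 151 kPa.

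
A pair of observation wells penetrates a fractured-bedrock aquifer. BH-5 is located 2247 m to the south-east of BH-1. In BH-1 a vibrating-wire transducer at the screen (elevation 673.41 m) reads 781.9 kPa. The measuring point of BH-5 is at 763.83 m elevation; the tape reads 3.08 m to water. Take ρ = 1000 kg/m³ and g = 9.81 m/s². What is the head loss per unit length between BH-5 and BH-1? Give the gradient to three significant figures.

Pressure head at BH-1: ψ = P/(ρg) = 781.9×1000 / (1000 × 9.81) = 79.70 m.
Total head at BH-1: h = z + ψ = 673.41 + 79.70 = 753.11 m.
Total head at BH-5: h = 763.83 − 3.08 = 760.75 m.
Head difference: h(BH-1) − h(BH-5) = 753.11 − 760.75 = -7.64 m.
Hydraulic gradient: i = |Δh| / L = 7.64 / 2247 = 0.00340.

i ≈ 0.00340 m/m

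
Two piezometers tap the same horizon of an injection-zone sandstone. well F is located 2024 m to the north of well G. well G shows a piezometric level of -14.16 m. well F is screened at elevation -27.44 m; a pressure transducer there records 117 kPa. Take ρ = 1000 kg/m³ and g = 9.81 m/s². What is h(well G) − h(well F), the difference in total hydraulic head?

Δh ≈ 1.35 m

Total head at well G: h = -14.16 m (water level in the piezometer is the total head).
Pressure head at well F: ψ = P/(ρg) = 117×1000 / (1000 × 9.81) = 11.93 m.
Total head at well F: h = z + ψ = -27.44 + 11.93 = -15.51 m.
Head difference: h(well G) − h(well F) = -14.16 − (-15.51) = 1.35 m.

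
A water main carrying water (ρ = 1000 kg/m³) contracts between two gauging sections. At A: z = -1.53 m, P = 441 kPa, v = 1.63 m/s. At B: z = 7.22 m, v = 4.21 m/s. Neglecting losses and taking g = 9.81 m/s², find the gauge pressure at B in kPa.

Pressure head at A: ψ₁ = P₁/(ρg) = 441×1000 / (1000 × 9.81) = 44.95 m.
Velocity heads: v₁²/2g = 1.63²/19.62 = 0.135 m; v₂²/2g = 4.21²/19.62 = 0.903 m.
Total head H = z₁ + ψ₁ + v₁²/2g = -1.53 + 44.95 + 0.135 = 43.55 m.
ψ₂ = H − z₂ − v₂²/2g = 43.55 − 7.22 − 0.903 = 35.43 m.
P₂ = ρgψ₂ = 1000 × 9.81 × 35.43 ≈ 348 kPa.

P₂ ≈ 348 kPa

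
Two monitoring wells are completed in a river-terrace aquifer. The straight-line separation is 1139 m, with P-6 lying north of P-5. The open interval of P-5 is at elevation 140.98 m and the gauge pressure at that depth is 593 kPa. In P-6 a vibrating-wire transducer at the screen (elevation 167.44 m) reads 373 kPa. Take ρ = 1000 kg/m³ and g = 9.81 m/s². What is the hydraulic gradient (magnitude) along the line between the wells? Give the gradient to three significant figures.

i ≈ 0.00354

Pressure head at P-5: ψ = P/(ρg) = 593×1000 / (1000 × 9.81) = 60.45 m.
Total head at P-5: h = z + ψ = 140.98 + 60.45 = 201.43 m.
Pressure head at P-6: ψ = P/(ρg) = 373×1000 / (1000 × 9.81) = 38.02 m.
Total head at P-6: h = z + ψ = 167.44 + 38.02 = 205.46 m.
Head difference: h(P-5) − h(P-6) = 201.43 − 205.46 = -4.03 m.
Hydraulic gradient: i = |Δh| / L = 4.03 / 1139 = 0.00354.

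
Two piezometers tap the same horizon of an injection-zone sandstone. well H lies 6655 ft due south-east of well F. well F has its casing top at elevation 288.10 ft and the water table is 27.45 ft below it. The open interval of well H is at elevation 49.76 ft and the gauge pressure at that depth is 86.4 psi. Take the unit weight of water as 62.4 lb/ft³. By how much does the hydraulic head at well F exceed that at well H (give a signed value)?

Δh ≈ 11.51 ft

Total head at well F: h = 288.10 − 27.45 = 260.65 ft.
Pressure head at well H: ψ = 144·P/γ = 144 × 86.4 / 62.4 = 199.38 ft.
Total head at well H: h = z + ψ = 49.76 + 199.38 = 249.14 ft.
Head difference: h(well F) − h(well H) = 260.65 − 249.14 = 11.51 ft.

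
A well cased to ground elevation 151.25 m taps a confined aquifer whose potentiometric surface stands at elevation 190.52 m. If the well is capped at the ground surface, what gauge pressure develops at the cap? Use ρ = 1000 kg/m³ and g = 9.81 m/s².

Head above the cap: Δh = 190.52 − 151.25 = 39.27 m.
P = ρgΔh = 1000 × 9.81 × 39.27 = 385239 Pa ≈ 385 kPa.

P ≈ 385 kPa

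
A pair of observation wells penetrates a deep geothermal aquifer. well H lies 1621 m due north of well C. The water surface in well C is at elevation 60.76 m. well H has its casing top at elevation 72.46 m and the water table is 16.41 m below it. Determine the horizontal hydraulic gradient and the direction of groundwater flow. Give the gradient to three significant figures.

i ≈ 0.00291; groundwater flows toward the north

Total head at well C: h = 60.76 m (water level in the piezometer is the total head).
Total head at well H: h = 72.46 − 16.41 = 56.05 m.
Head difference: h(well C) − h(well H) = 60.76 − 56.05 = 4.71 m.
Hydraulic gradient: i = |Δh| / L = 4.71 / 1621 = 0.00291.
Flow is from higher to lower head: from well C toward well H, i.e. toward the north.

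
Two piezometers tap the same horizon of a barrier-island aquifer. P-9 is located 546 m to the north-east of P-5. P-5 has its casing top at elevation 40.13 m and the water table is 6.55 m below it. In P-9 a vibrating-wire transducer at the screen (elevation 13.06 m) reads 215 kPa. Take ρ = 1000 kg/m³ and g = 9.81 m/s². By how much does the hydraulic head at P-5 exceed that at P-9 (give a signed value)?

Δh ≈ -1.40 m

Total head at P-5: h = 40.13 − 6.55 = 33.58 m.
Pressure head at P-9: ψ = P/(ρg) = 215×1000 / (1000 × 9.81) = 21.92 m.
Total head at P-9: h = z + ψ = 13.06 + 21.92 = 34.98 m.
Head difference: h(P-5) − h(P-9) = 33.58 − 34.98 = -1.40 m.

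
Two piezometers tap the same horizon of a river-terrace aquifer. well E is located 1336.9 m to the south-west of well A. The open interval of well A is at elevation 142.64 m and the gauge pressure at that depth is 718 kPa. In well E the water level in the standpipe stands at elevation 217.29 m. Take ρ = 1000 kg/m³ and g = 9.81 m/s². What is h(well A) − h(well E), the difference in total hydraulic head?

Pressure head at well A: ψ = P/(ρg) = 718×1000 / (1000 × 9.81) = 73.19 m.
Total head at well A: h = z + ψ = 142.64 + 73.19 = 215.83 m.
Total head at well E: h = 217.29 m (water level in the piezometer is the total head).
Head difference: h(well A) − h(well E) = 215.83 − 217.29 = -1.46 m.

Δh ≈ -1.46 m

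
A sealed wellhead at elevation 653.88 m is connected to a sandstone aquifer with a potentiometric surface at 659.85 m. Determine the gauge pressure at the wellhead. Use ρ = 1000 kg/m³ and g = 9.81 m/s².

P ≈ 58.6 kPa

Head above the cap: Δh = 659.85 − 653.88 = 5.97 m.
P = ρgΔh = 1000 × 9.81 × 5.97 = 58566 Pa ≈ 58.6 kPa.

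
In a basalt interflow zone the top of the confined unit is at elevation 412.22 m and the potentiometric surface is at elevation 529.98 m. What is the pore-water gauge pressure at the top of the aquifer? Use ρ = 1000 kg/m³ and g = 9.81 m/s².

Pressure head at the aquifer top: ψ = h − z = 529.98 − 412.22 = 117.76 m.
P = ρgψ = 1000 × 9.81 × 117.76 = 1155226 Pa ≈ 1160 kPa.

P ≈ 1160 kPa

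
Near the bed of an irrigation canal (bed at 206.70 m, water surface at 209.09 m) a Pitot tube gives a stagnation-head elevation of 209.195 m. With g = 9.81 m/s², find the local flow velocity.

Near the bed, under hydrostatic conditions, the piezometric head (z + ψ) equals the free-surface elevation, 209.09 m.
Velocity head = total − piezometric = 209.195 − 209.09 = 0.105 m.
v = √(2g·h_v) = √(2 × 9.81 × 0.105) = 1.44 m/s.

v ≈ 1.44 m/s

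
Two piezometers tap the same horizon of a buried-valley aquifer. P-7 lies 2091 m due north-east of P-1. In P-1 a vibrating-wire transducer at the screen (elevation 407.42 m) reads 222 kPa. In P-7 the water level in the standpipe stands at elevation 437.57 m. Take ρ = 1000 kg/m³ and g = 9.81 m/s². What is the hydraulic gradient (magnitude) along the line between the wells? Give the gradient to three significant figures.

i ≈ 0.00360

Pressure head at P-1: ψ = P/(ρg) = 222×1000 / (1000 × 9.81) = 22.63 m.
Total head at P-1: h = z + ψ = 407.42 + 22.63 = 430.05 m.
Total head at P-7: h = 437.57 m (water level in the piezometer is the total head).
Head difference: h(P-1) − h(P-7) = 430.05 − 437.57 = -7.52 m.
Hydraulic gradient: i = |Δh| / L = 7.52 / 2091 = 0.00360.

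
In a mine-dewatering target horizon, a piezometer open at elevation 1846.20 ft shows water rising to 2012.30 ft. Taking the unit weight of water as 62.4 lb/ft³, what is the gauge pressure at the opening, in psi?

Pressure head ψ = h − z = 2012.30 − 1846.20 = 166.10 ft.
P = γ·ψ / 144 = 62.4 × 166.10 / 144 = 72.0 psi.

P ≈ 72.0 psi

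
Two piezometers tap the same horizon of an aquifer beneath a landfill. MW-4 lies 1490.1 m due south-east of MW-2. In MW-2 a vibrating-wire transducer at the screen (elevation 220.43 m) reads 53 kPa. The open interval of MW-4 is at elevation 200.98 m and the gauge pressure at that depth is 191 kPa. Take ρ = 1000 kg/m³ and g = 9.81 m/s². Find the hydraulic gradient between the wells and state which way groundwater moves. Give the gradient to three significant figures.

i ≈ 0.00361; groundwater flows toward the south-east

Pressure head at MW-2: ψ = P/(ρg) = 53×1000 / (1000 × 9.81) = 5.40 m.
Total head at MW-2: h = z + ψ = 220.43 + 5.40 = 225.83 m.
Pressure head at MW-4: ψ = P/(ρg) = 191×1000 / (1000 × 9.81) = 19.47 m.
Total head at MW-4: h = z + ψ = 200.98 + 19.47 = 220.45 m.
Head difference: h(MW-2) − h(MW-4) = 225.83 − 220.45 = 5.38 m.
Hydraulic gradient: i = |Δh| / L = 5.38 / 1490.1 = 0.00361.
Flow is from higher to lower head: from MW-2 toward MW-4, i.e. toward the south-east.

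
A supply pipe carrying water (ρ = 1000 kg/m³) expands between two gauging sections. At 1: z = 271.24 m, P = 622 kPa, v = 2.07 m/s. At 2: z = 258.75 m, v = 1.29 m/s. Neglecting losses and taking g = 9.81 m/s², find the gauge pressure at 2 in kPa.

P₂ ≈ 746 kPa

Pressure head at 1: ψ₁ = P₁/(ρg) = 622×1000 / (1000 × 9.81) = 63.40 m.
Velocity heads: v₁²/2g = 2.07²/19.62 = 0.218 m; v₂²/2g = 1.29²/19.62 = 0.085 m.
Total head H = z₁ + ψ₁ + v₁²/2g = 271.24 + 63.40 + 0.218 = 334.86 m.
ψ₂ = H − z₂ − v₂²/2g = 334.86 − 258.75 − 0.085 = 76.03 m.
P₂ = ρgψ₂ = 1000 × 9.81 × 76.03 ≈ 746 kPa.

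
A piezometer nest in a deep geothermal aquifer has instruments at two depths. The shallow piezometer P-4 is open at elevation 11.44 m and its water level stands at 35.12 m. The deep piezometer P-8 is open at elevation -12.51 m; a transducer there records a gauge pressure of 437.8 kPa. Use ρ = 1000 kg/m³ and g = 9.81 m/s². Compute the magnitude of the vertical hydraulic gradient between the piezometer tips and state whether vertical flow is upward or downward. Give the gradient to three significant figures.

Total head at P-4: h = 35.12 m (water level in the standpipe).
Pressure head at P-8: ψ = P/(ρg) = 437.8×1000 / (1000 × 9.81) = 44.63 m.
Total head at P-8: h = z + ψ = -12.51 + 44.63 = 32.12 m.
Δh = h(P-4) − h(P-8) = 35.12 − 32.12 = 3.00 m.
Vertical separation Δz = 11.44 − (-12.51) = 23.95 m.
|i_v| = |Δh| / Δz = 3.00 / 23.95 = 0.125.
Head is higher in the shallow piezometer, so vertical flow is downward (recharge condition).

|i_v| ≈ 0.125; vertical flow is downward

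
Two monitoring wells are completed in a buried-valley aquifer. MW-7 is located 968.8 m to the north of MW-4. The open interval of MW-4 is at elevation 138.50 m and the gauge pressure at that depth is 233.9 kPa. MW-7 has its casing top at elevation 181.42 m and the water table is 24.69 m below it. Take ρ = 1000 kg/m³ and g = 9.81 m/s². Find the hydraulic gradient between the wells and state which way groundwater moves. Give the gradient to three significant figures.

Pressure head at MW-4: ψ = P/(ρg) = 233.9×1000 / (1000 × 9.81) = 23.84 m.
Total head at MW-4: h = z + ψ = 138.50 + 23.84 = 162.34 m.
Total head at MW-7: h = 181.42 − 24.69 = 156.73 m.
Head difference: h(MW-4) − h(MW-7) = 162.34 − 156.73 = 5.61 m.
Hydraulic gradient: i = |Δh| / L = 5.61 / 968.8 = 0.00579.
Flow is from higher to lower head: from MW-4 toward MW-7, i.e. toward the north.

i ≈ 0.00579; groundwater flows toward the north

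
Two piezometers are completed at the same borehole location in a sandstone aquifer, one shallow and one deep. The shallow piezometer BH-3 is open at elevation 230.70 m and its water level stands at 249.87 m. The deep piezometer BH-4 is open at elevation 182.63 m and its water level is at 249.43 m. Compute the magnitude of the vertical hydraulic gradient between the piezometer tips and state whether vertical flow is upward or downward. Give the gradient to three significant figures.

Total head at BH-3: h = 249.87 m (water level in the standpipe).
Total head at BH-4: h = 249.43 m.
Δh = h(BH-3) − h(BH-4) = 249.87 − 249.43 = 0.44 m.
Vertical separation Δz = 230.70 − 182.63 = 48.07 m.
|i_v| = |Δh| / Δz = 0.44 / 48.07 = 0.00915.
Head is higher in the shallow piezometer, so vertical flow is downward (recharge condition).

|i_v| ≈ 0.00915; vertical flow is downward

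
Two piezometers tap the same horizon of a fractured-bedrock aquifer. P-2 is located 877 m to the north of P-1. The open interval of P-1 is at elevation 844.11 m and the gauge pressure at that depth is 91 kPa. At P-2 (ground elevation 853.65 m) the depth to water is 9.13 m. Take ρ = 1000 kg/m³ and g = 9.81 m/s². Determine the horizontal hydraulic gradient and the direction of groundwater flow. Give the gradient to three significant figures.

i ≈ 0.0101; groundwater flows toward the north

Pressure head at P-1: ψ = P/(ρg) = 91×1000 / (1000 × 9.81) = 9.28 m.
Total head at P-1: h = z + ψ = 844.11 + 9.28 = 853.39 m.
Total head at P-2: h = 853.65 − 9.13 = 844.52 m.
Head difference: h(P-1) − h(P-2) = 853.39 − 844.52 = 8.87 m.
Hydraulic gradient: i = |Δh| / L = 8.87 / 877 = 0.0101.
Flow is from higher to lower head: from P-1 toward P-2, i.e. toward the north.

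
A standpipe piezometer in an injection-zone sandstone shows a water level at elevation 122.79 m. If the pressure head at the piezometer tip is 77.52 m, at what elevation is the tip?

z = h − ψ = 122.79 − 77.52 = 45.27 m.

z ≈ 45.27 m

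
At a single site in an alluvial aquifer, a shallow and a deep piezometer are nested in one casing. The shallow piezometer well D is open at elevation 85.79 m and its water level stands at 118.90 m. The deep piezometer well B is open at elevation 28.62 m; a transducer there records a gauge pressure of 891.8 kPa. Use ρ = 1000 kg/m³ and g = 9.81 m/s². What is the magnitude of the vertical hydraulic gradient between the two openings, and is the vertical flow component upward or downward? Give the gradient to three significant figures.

|i_v| ≈ 0.0110; vertical flow is upward

Total head at well D: h = 118.90 m (water level in the standpipe).
Pressure head at well B: ψ = P/(ρg) = 891.8×1000 / (1000 × 9.81) = 90.91 m.
Total head at well B: h = z + ψ = 28.62 + 90.91 = 119.53 m.
Δh = h(well D) − h(well B) = 118.90 − 119.53 = -0.63 m.
Vertical separation Δz = 85.79 − 28.62 = 57.17 m.
|i_v| = |Δh| / Δz = 0.63 / 57.17 = 0.0110.
Head is higher in the deep piezometer, so vertical flow is upward (discharge condition).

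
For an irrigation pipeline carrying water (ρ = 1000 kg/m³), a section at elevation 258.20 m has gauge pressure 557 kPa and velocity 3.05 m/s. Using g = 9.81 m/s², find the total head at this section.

h ≈ 315.45 m

Pressure head ψ = P/(ρg) = 557×1000 / (1000 × 9.81) = 56.78 m.
Velocity head = v²/(2g) = 3.05² / (2 × 9.81) = 0.474 m.
h = z + ψ + v²/(2g) = 258.20 + 56.78 + 0.474 = 315.45 m.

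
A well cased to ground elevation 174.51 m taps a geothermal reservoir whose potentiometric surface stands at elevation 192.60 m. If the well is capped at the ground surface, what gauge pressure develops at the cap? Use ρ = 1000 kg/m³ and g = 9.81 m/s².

Head above the cap: Δh = 192.60 − 174.51 = 18.09 m.
P = ρgΔh = 1000 × 9.81 × 18.09 = 177463 Pa ≈ 177 kPa.

P ≈ 177 kPa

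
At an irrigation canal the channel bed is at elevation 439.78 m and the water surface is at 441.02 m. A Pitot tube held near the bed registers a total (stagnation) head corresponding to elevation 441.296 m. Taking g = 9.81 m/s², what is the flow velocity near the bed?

Near the bed, under hydrostatic conditions, the piezometric head (z + ψ) equals the free-surface elevation, 441.02 m.
Velocity head = total − piezometric = 441.296 − 441.02 = 0.276 m.
v = √(2g·h_v) = √(2 × 9.81 × 0.276) = 2.33 m/s.

v ≈ 2.33 m/s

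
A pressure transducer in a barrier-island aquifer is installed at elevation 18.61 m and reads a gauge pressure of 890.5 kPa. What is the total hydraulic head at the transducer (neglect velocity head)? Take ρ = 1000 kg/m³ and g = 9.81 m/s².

h ≈ 109.38 m

ψ = P/(ρg) = 890.5×1000 / (1000 × 9.81) = 90.77 m.
h = z + ψ = 18.61 + 90.77 = 109.38 m.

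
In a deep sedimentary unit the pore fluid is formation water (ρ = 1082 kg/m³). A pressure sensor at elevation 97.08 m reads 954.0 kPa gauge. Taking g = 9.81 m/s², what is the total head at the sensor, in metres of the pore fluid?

ψ = P/(ρg) = 954.0×1000 / (1082 × 9.81) = 89.88 m.
h = z + ψ = 97.08 + 89.88 = 186.96 m.

h ≈ 186.96 m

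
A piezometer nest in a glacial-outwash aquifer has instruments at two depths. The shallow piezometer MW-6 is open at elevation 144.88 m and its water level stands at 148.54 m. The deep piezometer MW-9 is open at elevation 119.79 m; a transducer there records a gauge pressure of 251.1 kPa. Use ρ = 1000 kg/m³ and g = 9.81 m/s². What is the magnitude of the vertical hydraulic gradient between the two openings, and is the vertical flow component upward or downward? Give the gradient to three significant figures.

|i_v| ≈ 0.126; vertical flow is downward

Total head at MW-6: h = 148.54 m (water level in the standpipe).
Pressure head at MW-9: ψ = P/(ρg) = 251.1×1000 / (1000 × 9.81) = 25.60 m.
Total head at MW-9: h = z + ψ = 119.79 + 25.60 = 145.39 m.
Δh = h(MW-6) − h(MW-9) = 148.54 − 145.39 = 3.15 m.
Vertical separation Δz = 144.88 − 119.79 = 25.09 m.
|i_v| = |Δh| / Δz = 3.15 / 25.09 = 0.126.
Head is higher in the shallow piezometer, so vertical flow is downward (recharge condition).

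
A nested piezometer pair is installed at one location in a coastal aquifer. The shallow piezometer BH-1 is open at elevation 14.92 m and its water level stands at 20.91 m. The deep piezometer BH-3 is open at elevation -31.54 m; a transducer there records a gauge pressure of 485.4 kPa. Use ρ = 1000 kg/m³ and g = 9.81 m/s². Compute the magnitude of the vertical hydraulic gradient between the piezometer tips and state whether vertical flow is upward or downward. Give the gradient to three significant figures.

|i_v| ≈ 0.0639; vertical flow is downward

Total head at BH-1: h = 20.91 m (water level in the standpipe).
Pressure head at BH-3: ψ = P/(ρg) = 485.4×1000 / (1000 × 9.81) = 49.48 m.
Total head at BH-3: h = z + ψ = -31.54 + 49.48 = 17.94 m.
Δh = h(BH-1) − h(BH-3) = 20.91 − 17.94 = 2.97 m.
Vertical separation Δz = 14.92 − (-31.54) = 46.46 m.
|i_v| = |Δh| / Δz = 2.97 / 46.46 = 0.0639.
Head is higher in the shallow piezometer, so vertical flow is downward (recharge condition).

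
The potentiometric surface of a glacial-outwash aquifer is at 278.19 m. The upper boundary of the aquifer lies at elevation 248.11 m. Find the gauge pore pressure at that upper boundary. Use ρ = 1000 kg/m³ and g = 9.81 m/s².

Pressure head at the aquifer top: ψ = h − z = 278.19 − 248.11 = 30.08 m.
P = ρgψ = 1000 × 9.81 × 30.08 = 295085 Pa ≈ 295 kPa.

P ≈ 295 kPa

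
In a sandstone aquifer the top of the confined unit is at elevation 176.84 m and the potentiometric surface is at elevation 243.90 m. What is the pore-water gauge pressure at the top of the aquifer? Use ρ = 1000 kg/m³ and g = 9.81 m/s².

Pressure head at the aquifer top: ψ = h − z = 243.90 − 176.84 = 67.06 m.
P = ρgψ = 1000 × 9.81 × 67.06 = 657859 Pa ≈ 658 kPa.

P ≈ 658 kPa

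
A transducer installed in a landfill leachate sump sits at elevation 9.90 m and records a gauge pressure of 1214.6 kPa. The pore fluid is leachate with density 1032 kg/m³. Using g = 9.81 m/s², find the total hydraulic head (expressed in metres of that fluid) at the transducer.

h ≈ 129.87 m

ψ = P/(ρg) = 1214.6×1000 / (1032 × 9.81) = 119.97 m.
h = z + ψ = 9.90 + 119.97 = 129.87 m.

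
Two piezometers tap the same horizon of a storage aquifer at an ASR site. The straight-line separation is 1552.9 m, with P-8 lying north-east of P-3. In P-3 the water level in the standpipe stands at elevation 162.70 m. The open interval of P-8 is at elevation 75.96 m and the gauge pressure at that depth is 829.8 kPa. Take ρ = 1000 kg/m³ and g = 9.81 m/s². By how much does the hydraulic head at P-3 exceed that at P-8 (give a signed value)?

Total head at P-3: h = 162.70 m (water level in the piezometer is the total head).
Pressure head at P-8: ψ = P/(ρg) = 829.8×1000 / (1000 × 9.81) = 84.59 m.
Total head at P-8: h = z + ψ = 75.96 + 84.59 = 160.55 m.
Head difference: h(P-3) − h(P-8) = 162.70 − 160.55 = 2.15 m.

Δh ≈ 2.15 m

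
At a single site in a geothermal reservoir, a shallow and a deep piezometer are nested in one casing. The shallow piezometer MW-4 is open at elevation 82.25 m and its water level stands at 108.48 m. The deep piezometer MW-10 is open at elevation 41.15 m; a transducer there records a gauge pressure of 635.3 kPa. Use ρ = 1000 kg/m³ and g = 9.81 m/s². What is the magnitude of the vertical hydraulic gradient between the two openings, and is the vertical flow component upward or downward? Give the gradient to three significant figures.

Total head at MW-4: h = 108.48 m (water level in the standpipe).
Pressure head at MW-10: ψ = P/(ρg) = 635.3×1000 / (1000 × 9.81) = 64.76 m.
Total head at MW-10: h = z + ψ = 41.15 + 64.76 = 105.91 m.
Δh = h(MW-4) − h(MW-10) = 108.48 − 105.91 = 2.57 m.
Vertical separation Δz = 82.25 − 41.15 = 41.10 m.
|i_v| = |Δh| / Δz = 2.57 / 41.10 = 0.0625.
Head is higher in the shallow piezometer, so vertical flow is downward (recharge condition).

|i_v| ≈ 0.0625; vertical flow is downward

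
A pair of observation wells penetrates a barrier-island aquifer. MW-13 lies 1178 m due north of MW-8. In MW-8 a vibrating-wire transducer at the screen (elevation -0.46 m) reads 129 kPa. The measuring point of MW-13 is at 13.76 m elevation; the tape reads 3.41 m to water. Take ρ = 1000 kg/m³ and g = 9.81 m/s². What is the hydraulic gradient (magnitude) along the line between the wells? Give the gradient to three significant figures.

i ≈ 0.00199

Pressure head at MW-8: ψ = P/(ρg) = 129×1000 / (1000 × 9.81) = 13.15 m.
Total head at MW-8: h = z + ψ = -0.46 + 13.15 = 12.69 m.
Total head at MW-13: h = 13.76 − 3.41 = 10.35 m.
Head difference: h(MW-8) − h(MW-13) = 12.69 − 10.35 = 2.34 m.
Hydraulic gradient: i = |Δh| / L = 2.34 / 1178 = 0.00199.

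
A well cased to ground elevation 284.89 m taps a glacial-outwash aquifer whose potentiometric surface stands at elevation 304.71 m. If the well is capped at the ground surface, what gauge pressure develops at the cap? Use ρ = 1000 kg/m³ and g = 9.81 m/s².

P ≈ 194 kPa

Head above the cap: Δh = 304.71 − 284.89 = 19.82 m.
P = ρgΔh = 1000 × 9.81 × 19.82 = 194434 Pa ≈ 194 kPa.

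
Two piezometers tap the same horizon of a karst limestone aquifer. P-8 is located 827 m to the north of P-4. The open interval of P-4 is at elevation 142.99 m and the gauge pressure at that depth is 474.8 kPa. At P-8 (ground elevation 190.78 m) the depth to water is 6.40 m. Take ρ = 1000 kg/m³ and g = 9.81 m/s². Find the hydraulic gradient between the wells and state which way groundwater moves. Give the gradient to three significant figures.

i ≈ 0.00848; groundwater flows toward the north

Pressure head at P-4: ψ = P/(ρg) = 474.8×1000 / (1000 × 9.81) = 48.40 m.
Total head at P-4: h = z + ψ = 142.99 + 48.40 = 191.39 m.
Total head at P-8: h = 190.78 − 6.40 = 184.38 m.
Head difference: h(P-4) − h(P-8) = 191.39 − 184.38 = 7.01 m.
Hydraulic gradient: i = |Δh| / L = 7.01 / 827 = 0.00848.
Flow is from higher to lower head: from P-4 toward P-8, i.e. toward the north.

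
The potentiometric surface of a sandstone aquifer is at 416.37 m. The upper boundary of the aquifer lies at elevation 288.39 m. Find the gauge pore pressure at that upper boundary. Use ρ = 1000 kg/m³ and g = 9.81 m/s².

Pressure head at the aquifer top: ψ = h − z = 416.37 − 288.39 = 127.98 m.
P = ρgψ = 1000 × 9.81 × 127.98 = 1255484 Pa ≈ 1260 kPa.

P ≈ 1260 kPa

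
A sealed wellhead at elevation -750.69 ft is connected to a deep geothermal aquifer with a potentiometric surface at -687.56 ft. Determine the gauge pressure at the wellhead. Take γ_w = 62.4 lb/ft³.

Head above the cap: Δh = -687.56 − (-750.69) = 63.13 ft.
P = γΔh/144 = 62.4 × 63.13 / 144 = 27.4 psi.

P ≈ 27.4 psi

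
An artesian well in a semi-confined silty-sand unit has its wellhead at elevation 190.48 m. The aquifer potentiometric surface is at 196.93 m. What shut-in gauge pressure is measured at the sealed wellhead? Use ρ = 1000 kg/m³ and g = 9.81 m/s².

P ≈ 63.3 kPa

Head above the cap: Δh = 196.93 − 190.48 = 6.45 m.
P = ρgΔh = 1000 × 9.81 × 6.45 = 63274 Pa ≈ 63.3 kPa.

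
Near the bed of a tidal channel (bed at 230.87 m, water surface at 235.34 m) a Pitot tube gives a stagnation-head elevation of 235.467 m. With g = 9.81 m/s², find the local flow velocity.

Near the bed, under hydrostatic conditions, the piezometric head (z + ψ) equals the free-surface elevation, 235.34 m.
Velocity head = total − piezometric = 235.467 − 235.34 = 0.127 m.
v = √(2g·h_v) = √(2 × 9.81 × 0.127) = 1.58 m/s.

v ≈ 1.58 m/s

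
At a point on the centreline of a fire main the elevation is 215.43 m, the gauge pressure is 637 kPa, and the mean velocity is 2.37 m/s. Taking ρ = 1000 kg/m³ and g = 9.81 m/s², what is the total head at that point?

Pressure head ψ = P/(ρg) = 637×1000 / (1000 × 9.81) = 64.93 m.
Velocity head = v²/(2g) = 2.37² / (2 × 9.81) = 0.286 m.
h = z + ψ + v²/(2g) = 215.43 + 64.93 + 0.286 = 280.65 m.

h ≈ 280.65 m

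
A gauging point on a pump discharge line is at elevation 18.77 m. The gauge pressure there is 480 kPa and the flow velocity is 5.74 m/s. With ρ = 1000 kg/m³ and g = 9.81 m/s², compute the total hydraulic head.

h ≈ 69.38 m

Pressure head ψ = P/(ρg) = 480×1000 / (1000 × 9.81) = 48.93 m.
Velocity head = v²/(2g) = 5.74² / (2 × 9.81) = 1.679 m.
h = z + ψ + v²/(2g) = 18.77 + 48.93 + 1.679 = 69.38 m.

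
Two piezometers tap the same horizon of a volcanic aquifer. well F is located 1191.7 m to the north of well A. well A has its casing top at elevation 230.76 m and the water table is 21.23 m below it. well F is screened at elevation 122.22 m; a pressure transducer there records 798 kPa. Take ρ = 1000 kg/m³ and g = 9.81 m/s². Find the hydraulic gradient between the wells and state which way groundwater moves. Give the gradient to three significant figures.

i ≈ 0.00500; groundwater flows toward the north

Total head at well A: h = 230.76 − 21.23 = 209.53 m.
Pressure head at well F: ψ = P/(ρg) = 798×1000 / (1000 × 9.81) = 81.35 m.
Total head at well F: h = z + ψ = 122.22 + 81.35 = 203.57 m.
Head difference: h(well A) − h(well F) = 209.53 − 203.57 = 5.96 m.
Hydraulic gradient: i = |Δh| / L = 5.96 / 1191.7 = 0.00500.
Flow is from higher to lower head: from well A toward well F, i.e. toward the north.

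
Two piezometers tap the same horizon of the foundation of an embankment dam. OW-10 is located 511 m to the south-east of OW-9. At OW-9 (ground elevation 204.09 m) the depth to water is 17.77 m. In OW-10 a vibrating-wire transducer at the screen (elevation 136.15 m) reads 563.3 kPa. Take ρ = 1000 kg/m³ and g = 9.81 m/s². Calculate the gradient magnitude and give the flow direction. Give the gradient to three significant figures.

i ≈ 0.0142; groundwater flows toward the north-west

Total head at OW-9: h = 204.09 − 17.77 = 186.32 m.
Pressure head at OW-10: ψ = P/(ρg) = 563.3×1000 / (1000 × 9.81) = 57.42 m.
Total head at OW-10: h = z + ψ = 136.15 + 57.42 = 193.57 m.
Head difference: h(OW-9) − h(OW-10) = 186.32 − 193.57 = -7.25 m.
Hydraulic gradient: i = |Δh| / L = 7.25 / 511 = 0.0142.
Flow is from higher to lower head: from OW-10 toward OW-9, i.e. toward the north-west.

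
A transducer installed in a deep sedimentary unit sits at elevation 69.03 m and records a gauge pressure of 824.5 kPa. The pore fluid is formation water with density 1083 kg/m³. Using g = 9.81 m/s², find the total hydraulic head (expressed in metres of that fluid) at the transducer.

h ≈ 146.64 m

ψ = P/(ρg) = 824.5×1000 / (1083 × 9.81) = 77.61 m.
h = z + ψ = 69.03 + 77.61 = 146.64 m.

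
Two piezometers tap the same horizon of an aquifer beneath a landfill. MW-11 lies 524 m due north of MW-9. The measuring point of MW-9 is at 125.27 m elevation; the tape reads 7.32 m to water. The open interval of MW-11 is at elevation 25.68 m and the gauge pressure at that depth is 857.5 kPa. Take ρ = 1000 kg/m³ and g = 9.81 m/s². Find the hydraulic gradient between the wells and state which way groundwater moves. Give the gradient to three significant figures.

Total head at MW-9: h = 125.27 − 7.32 = 117.95 m.
Pressure head at MW-11: ψ = P/(ρg) = 857.5×1000 / (1000 × 9.81) = 87.41 m.
Total head at MW-11: h = z + ψ = 25.68 + 87.41 = 113.09 m.
Head difference: h(MW-9) − h(MW-11) = 117.95 − 113.09 = 4.86 m.
Hydraulic gradient: i = |Δh| / L = 4.86 / 524 = 0.00927.
Flow is from higher to lower head: from MW-9 toward MW-11, i.e. toward the north.

i ≈ 0.00927; groundwater flows toward the north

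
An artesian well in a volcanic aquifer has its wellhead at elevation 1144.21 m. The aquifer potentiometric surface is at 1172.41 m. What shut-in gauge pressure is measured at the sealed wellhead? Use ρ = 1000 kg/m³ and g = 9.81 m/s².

P ≈ 277 kPa

Head above the cap: Δh = 1172.41 − 1144.21 = 28.20 m.
P = ρgΔh = 1000 × 9.81 × 28.20 = 276642 Pa ≈ 277 kPa.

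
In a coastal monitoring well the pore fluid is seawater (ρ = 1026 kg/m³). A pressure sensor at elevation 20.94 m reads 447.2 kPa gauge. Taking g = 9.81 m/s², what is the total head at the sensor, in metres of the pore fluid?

ψ = P/(ρg) = 447.2×1000 / (1026 × 9.81) = 44.43 m.
h = z + ψ = 20.94 + 44.43 = 65.37 m.

h ≈ 65.37 m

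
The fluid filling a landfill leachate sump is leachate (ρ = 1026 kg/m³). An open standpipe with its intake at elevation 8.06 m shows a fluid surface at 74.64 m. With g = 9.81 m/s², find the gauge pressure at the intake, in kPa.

Pressure head ψ = h − z = 74.64 − 8.06 = 66.58 m.
P = ρgψ = 1026 × 9.81 × 66.58 = 670132 Pa ≈ 670 kPa.

P ≈ 670 kPa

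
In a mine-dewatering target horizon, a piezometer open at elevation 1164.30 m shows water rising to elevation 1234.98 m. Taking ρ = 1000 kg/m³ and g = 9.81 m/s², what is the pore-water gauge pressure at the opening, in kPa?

P ≈ 693 kPa

Pressure head ψ = h − z = 1234.98 − 1164.30 = 70.68 m.
P = ρgψ = 1000 × 9.81 × 70.68 = 693371 Pa ≈ 693 kPa.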